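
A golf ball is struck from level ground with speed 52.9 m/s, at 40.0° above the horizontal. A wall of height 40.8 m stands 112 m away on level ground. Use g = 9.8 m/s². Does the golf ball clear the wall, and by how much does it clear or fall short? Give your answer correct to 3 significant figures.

Yes — it clears the wall by 15.7 m.

v_x = 52.9 cos 40.0° = 40.52 m/s; v_y0 = 52.9 sin 40.0° = 34.00 m/s.
Time to reach the wall: t = 112 / 40.52 = 2.764 s.
Height at that point: y = 34.00×2.764 − 4.900×2.764² = 56.54 m.
That is 56.54 − 40.8 = 15.7 m above the top of the wall, so the golf ball clears it.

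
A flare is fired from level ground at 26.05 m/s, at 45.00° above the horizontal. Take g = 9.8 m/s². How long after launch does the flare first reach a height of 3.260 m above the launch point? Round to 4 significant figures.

0.1862 s

v_y0 = 26.05 sin 45.00° = 18.420 m/s.
Set y = v_y0 t − ½ g t² = 3.260: 4.900 t² − 18.420 t + 3.260 = 0.
t = [18.420 ± √(339.30 − 63.896)] / 9.8 = (18.420 ± 16.595) / 9.8, giving t = 0.1862 s or t = 3.573 s.
The flare is on the way up at the first time, so t = 0.1862 s.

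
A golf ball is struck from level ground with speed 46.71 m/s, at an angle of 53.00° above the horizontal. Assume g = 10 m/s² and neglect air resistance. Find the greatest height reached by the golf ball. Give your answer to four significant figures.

69.58 m

Vertical component of launch velocity: v_y = 46.71 sin 53.00° = 37.304 m/s.
At the highest point the vertical velocity is zero, so v_y² = 2 g h_max.
h_max = (37.304)² / (2 × 10) = 1391.6 / 20.00 = 69.58 m.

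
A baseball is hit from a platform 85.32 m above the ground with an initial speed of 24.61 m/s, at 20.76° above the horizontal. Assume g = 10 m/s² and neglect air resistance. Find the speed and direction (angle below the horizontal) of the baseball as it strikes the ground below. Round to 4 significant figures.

v_x = 24.61 cos 20.76° = 23.012 m/s (constant).
|v_y| at impact = √((8.7231)² + 2×10×85.32) = 42.220 m/s.
Speed = √(23.012² + 42.220²) = 48.08 m/s; angle = arctan(42.220/23.012) = 61.41° below horizontal.

48.08 m/s at 61.41° below the horizontal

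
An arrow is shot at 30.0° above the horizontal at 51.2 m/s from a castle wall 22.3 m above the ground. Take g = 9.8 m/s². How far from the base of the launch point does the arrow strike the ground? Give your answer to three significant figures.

Components: v_x = 51.2 cos 30.0° = 44.34 m/s, v_y = 51.2 sin 30.0° = 25.60 m/s.
Vertical: 0 = 22.3 + 25.60 t − ½(9.8) t² ⇒ 4.900 t² − 25.60 t − 22.3 = 0.
t = [25.60 + √(655.4 + 437.1)] / 9.800 = 5.985 s.
Horizontal: R = v_x · t = 44.34 × 5.985 = 265 m.

265 m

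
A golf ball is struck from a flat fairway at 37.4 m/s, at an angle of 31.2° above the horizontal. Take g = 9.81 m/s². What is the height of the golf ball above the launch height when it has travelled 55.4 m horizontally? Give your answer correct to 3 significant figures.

18.8 m

v_x = 37.4 cos 31.2° = 31.99 m/s, v_y0 = 37.4 sin 31.2° = 19.37 m/s.
Time to reach x = 55.4 m: t = x / v_x = 55.4 / 31.99 = 1.732 s.
y = v_y0 t − ½ g t² = 19.37×1.732 − 4.905×1.732² = 18.8 m.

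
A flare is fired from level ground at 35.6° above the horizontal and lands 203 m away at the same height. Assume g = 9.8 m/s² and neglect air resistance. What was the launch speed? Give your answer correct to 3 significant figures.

45.8 m/s

On level ground, R = v₀² sin(2θ) / g, so v₀ = √(R g / sin 2θ).
sin(2 × 35.6°) = 0.9466.
v₀ = √(203 × 9.8 / 0.9466) = √2102 = 45.8 m/s.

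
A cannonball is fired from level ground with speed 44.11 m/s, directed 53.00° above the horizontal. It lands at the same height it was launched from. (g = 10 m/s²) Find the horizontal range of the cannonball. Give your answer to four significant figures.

For level ground, R = v₀² sin(2θ) / g.
sin(2 × 53.00°) = sin 106.00° = 0.9613.
R = (44.11)² × 0.9613 / 10 = 187.0 m.

187.0 m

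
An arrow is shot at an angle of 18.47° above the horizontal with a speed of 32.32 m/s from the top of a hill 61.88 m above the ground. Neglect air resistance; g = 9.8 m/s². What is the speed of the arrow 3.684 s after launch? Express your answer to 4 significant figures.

40.11 m/s

v_x = 32.32 cos 18.47° = 30.655 m/s (constant).
v_y(t) = 32.32 sin 18.47° − g t = 10.239 − 9.8 × 3.684 = -25.864 m/s.
Speed = √(v_x² + v_y²) = √(939.73 + 668.95) = 40.11 m/s.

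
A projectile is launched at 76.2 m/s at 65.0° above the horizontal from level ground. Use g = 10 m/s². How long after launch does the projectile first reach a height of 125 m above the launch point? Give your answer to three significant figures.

2.14 s

v_y0 = 76.2 sin 65.0° = 69.06 m/s.
Set y = v_y0 t − ½ g t² = 125: 5.000 t² − 69.06 t + 125 = 0.
t = [69.06 ± √(4769 − 2500)] / 10 = (69.06 ± 47.63) / 10, giving t = 2.14 s or t = 11.7 s.
The projectile is on the way up at the first time, so t = 2.14 s.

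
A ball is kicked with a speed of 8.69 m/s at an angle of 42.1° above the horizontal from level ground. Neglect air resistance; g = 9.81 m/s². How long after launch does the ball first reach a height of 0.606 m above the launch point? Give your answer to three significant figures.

0.115 s

v_y0 = 8.69 sin 42.1° = 5.826 m/s.
Set y = v_y0 t − ½ g t² = 0.606: 4.905 t² − 5.826 t + 0.606 = 0.
t = [5.826 ± √(33.94 − 11.89)] / 9.81 = (5.826 ± 4.696) / 9.81, giving t = 0.115 s or t = 1.07 s.
The ball is on the way up at the first time, so t = 0.115 s.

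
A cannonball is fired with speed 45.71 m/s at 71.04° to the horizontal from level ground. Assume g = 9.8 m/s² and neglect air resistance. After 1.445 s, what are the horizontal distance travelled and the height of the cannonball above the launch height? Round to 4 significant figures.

x = 21.46 m, y = 52.24 m

v_x = 45.71 cos 71.04° = 14.852 m/s; v_y0 = 45.71 sin 71.04° = 43.230 m/s.
x = v_x t = 14.852 × 1.445 = 21.46 m.
y = v_y0 t − ½ g t² = 43.230×1.445 − 4.900×1.445² = 52.24 m.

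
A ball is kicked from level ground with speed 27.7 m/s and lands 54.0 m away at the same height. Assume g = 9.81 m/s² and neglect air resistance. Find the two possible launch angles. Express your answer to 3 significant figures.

21.8° and 68.2°

Level-ground range: R = v₀² sin(2θ)/g ⇒ sin 2θ = R g / v₀² = 54.0×9.81/27.7² = 0.6904.
2θ = arcsin(0.6904) = 43.66° or 180° − 43.66° = 136.34°.
So θ = 21.8° or θ = 68.2°.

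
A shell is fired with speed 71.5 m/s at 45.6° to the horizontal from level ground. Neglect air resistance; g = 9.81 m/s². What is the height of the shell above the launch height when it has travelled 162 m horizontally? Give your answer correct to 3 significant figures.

v_x = 71.5 cos 45.6° = 50.03 m/s, v_y0 = 71.5 sin 45.6° = 51.08 m/s.
Time to reach x = 162 m: t = x / v_x = 162 / 50.03 = 3.238 s.
y = v_y0 t − ½ g t² = 51.08×3.238 − 4.905×3.238² = 114 m.

114 m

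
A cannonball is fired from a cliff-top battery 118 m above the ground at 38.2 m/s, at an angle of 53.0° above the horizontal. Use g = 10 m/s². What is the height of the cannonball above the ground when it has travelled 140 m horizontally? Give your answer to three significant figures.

118 m

v_x = 38.2 cos 53.0° = 22.99 m/s, v_y0 = 38.2 sin 53.0° = 30.51 m/s.
Time to reach x = 140 m: t = x / v_x = 140 / 22.99 = 6.090 s.
y = 118 + v_y0 t − ½ g t² = 118 + 30.51×6.090 − 5.000×6.090² = 118 m.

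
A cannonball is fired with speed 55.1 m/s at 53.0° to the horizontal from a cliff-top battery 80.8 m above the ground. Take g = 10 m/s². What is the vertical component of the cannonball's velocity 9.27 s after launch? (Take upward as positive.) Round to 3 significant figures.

-48.7 m/s

Initial vertical component: v_y0 = 55.1 sin 53.0° = 44.00 m/s.
v_y(t) = v_y0 − g t = 44.00 − 10 × 9.27 = -48.7 m/s.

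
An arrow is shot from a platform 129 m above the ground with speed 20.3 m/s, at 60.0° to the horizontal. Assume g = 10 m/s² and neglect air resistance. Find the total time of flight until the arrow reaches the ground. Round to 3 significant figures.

Vertical component: v_y = 20.3 sin 60.0° = 17.58 m/s.
Taking up as positive with launch at y = 129 m, landing at y = 0: 0 = 129 + 17.58 t − ½(10) t².
Solving 5.000 t² − 17.58 t − 129 = 0 gives t = [17.58 + √(17.58² + 4·5.000·129)] / 10.00 = 7.13 s.

7.13 s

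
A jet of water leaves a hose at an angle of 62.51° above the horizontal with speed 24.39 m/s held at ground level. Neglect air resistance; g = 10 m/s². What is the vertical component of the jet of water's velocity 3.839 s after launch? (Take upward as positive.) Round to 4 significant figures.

-16.75 m/s

Initial vertical component: v_y0 = 24.39 sin 62.51° = 21.636 m/s.
v_y(t) = v_y0 − g t = 21.636 − 10 × 3.839 = -16.75 m/s.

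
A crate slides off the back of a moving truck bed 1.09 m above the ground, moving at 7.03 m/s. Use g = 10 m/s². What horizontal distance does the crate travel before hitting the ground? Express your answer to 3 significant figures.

3.28 m

Initial vertical velocity is zero, so the fall time comes from h = ½ g t²: t = √(2 × 1.09 / 10) = 0.4669 s.
Horizontal motion is uniform at 7.03 m/s, so x = 7.03 × 0.4669 = 3.28 m.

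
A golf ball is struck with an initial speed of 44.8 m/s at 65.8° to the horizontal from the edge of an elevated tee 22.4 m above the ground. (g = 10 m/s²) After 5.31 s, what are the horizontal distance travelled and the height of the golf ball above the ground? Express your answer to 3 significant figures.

v_x = 44.8 cos 65.8° = 18.36 m/s; v_y0 = 44.8 sin 65.8° = 40.86 m/s.
x = v_x t = 18.36 × 5.31 = 97.5 m.
y = 22.4 + v_y0 t − ½ g t² = 98.4 m.

x = 97.5 m, y = 98.4 m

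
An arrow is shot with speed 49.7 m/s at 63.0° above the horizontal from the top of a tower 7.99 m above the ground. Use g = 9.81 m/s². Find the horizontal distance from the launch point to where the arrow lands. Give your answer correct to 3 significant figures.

Components: v_x = 49.7 cos 63.0° = 22.56 m/s, v_y = 49.7 sin 63.0° = 44.28 m/s.
Vertical: 0 = 7.99 + 44.28 t − ½(9.81) t² ⇒ 4.905 t² − 44.28 t − 7.99 = 0.
t = [44.28 + √(1961 + 156.8)] / 9.810 = 9.205 s.
Horizontal: R = v_x · t = 22.56 × 9.205 = 208 m.

208 m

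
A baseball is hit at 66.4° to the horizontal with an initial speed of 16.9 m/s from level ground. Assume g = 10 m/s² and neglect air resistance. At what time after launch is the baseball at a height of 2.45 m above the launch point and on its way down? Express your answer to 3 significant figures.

2.93 s

v_y0 = 16.9 sin 66.4° = 15.49 m/s.
Set y = v_y0 t − ½ g t² = 2.45: 5.000 t² − 15.49 t + 2.45 = 0.
t = [15.49 ± √(239.9 − 49.00)] / 10 = (15.49 ± 13.82) / 10, giving t = 0.167 s or t = 2.93 s.
On the way down corresponds to the larger root: t = 2.93 s.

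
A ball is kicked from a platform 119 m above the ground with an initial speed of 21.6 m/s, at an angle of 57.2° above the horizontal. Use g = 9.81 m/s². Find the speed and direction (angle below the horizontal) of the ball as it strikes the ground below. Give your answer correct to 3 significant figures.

v_x = 21.6 cos 57.2° = 11.70 m/s (constant).
|v_y| at impact = √((18.16)² + 2×9.81×119) = 51.62 m/s.
Speed = √(11.70² + 51.62²) = 52.9 m/s; angle = arctan(51.62/11.70) = 77.2° below horizontal.

52.9 m/s at 77.2° below the horizontal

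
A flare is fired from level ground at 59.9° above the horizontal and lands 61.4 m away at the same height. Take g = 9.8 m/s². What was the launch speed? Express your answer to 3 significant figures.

On level ground, R = v₀² sin(2θ) / g, so v₀ = √(R g / sin 2θ).
sin(2 × 59.9°) = 0.8678.
v₀ = √(61.4 × 9.8 / 0.8678) = √693.4 = 26.3 m/s.

26.3 m/s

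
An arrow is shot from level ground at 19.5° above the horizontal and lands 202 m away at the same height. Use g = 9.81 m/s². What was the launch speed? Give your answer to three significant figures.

56.1 m/s

On level ground, R = v₀² sin(2θ) / g, so v₀ = √(R g / sin 2θ).
sin(2 × 19.5°) = 0.6293.
v₀ = √(202 × 9.81 / 0.6293) = √3149 = 56.1 m/s.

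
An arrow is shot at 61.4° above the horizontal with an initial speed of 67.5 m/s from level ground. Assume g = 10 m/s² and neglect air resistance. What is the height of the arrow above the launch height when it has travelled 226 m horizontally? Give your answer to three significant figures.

170 m

v_x = 67.5 cos 61.4° = 32.31 m/s, v_y0 = 67.5 sin 61.4° = 59.26 m/s.
Time to reach x = 226 m: t = x / v_x = 226 / 32.31 = 6.995 s.
y = v_y0 t − ½ g t² = 59.26×6.995 − 5.000×6.995² = 170 m.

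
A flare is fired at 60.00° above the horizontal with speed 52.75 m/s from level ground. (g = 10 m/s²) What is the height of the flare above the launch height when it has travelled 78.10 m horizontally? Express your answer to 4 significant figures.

v_x = 52.75 cos 60.00° = 26.375 m/s, v_y0 = 52.75 sin 60.00° = 45.683 m/s.
Time to reach x = 78.10 m: t = x / v_x = 78.10 / 26.375 = 2.9611 s.
y = v_y0 t − ½ g t² = 45.683×2.9611 − 5.000×2.9611² = 91.43 m.

91.43 m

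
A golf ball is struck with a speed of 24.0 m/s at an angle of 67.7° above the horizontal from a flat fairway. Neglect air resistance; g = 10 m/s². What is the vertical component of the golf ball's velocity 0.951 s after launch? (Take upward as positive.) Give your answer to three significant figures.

Initial vertical component: v_y0 = 24.0 sin 67.7° = 22.21 m/s.
v_y(t) = v_y0 − g t = 22.21 − 10 × 0.951 = 12.7 m/s.

12.7 m/s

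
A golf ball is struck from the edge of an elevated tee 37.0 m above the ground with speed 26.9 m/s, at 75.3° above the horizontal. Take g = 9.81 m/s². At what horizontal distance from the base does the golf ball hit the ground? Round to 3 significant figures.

44.2 m

Components: v_x = 26.9 cos 75.3° = 6.826 m/s, v_y = 26.9 sin 75.3° = 26.02 m/s.
Vertical: 0 = 37.0 + 26.02 t − ½(9.81) t² ⇒ 4.905 t² − 26.02 t − 37.0 = 0.
t = [26.02 + √(677.0 + 725.9)] / 9.810 = 6.470 s.
Horizontal: R = v_x · t = 6.826 × 6.470 = 44.2 m.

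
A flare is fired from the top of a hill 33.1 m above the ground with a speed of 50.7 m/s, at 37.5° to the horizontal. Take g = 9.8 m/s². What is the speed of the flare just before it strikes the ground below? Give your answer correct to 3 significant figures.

56.7 m/s

v_x = 50.7 cos 37.5° = 40.22 m/s is unchanged throughout.
For the vertical component, v_y² = v_y0² + 2 g h = (30.86)² + 2×9.8×33.1 = 1601, so |v_y| = 40.01 m/s.
Impact speed = √(v_x² + v_y²) = √(1618 + 1601) = 56.7 m/s.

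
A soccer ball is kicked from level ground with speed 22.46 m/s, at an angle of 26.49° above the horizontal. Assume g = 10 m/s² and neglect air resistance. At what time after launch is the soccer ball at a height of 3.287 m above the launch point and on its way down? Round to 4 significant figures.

1.590 s

v_y0 = 22.46 sin 26.49° = 10.018 m/s.
Set y = v_y0 t − ½ g t² = 3.287: 5.000 t² − 10.018 t + 3.287 = 0.
t = [10.018 ± √(100.36 − 65.740)] / 10 = (10.018 ± 5.8839) / 10, giving t = 0.4134 s or t = 1.590 s.
On the way down corresponds to the larger root: t = 1.590 s.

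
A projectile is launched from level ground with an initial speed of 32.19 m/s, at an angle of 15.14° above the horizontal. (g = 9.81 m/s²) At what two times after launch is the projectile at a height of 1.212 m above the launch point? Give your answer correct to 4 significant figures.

0.1589 s and 1.555 s

v_y0 = 32.19 sin 15.14° = 8.4073 m/s.
Set y = v_y0 t − ½ g t² = 1.212: 4.905 t² − 8.4073 t + 1.212 = 0.
t = [8.4073 ± √(70.683 − 23.779)] / 9.81 = (8.4073 ± 6.8486) / 9.81, giving t = 0.1589 s or t = 1.555 s.
So the projectile is at 1.212 m at t = 0.1589 s (rising) and t = 1.555 s (falling).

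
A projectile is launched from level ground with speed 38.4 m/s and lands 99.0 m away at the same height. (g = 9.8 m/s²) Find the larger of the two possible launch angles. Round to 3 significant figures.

69.4°

Level-ground range: R = v₀² sin(2θ)/g ⇒ sin 2θ = R g / v₀² = 99.0×9.8/38.4² = 0.6580.
2θ = arcsin(0.6580) = 41.15° or 180° − 41.15° = 138.85°.
So θ = 20.6° or θ = 69.4°.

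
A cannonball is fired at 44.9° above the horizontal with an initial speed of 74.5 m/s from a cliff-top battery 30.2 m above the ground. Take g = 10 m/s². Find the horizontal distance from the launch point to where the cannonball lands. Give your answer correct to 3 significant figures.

Components: v_x = 74.5 cos 44.9° = 52.77 m/s, v_y = 74.5 sin 44.9° = 52.59 m/s.
Vertical: 0 = 30.2 + 52.59 t − ½(10) t² ⇒ 5.000 t² − 52.59 t − 30.2 = 0.
t = [52.59 + √(2766 + 604.0)] / 10.00 = 11.06 s.
Horizontal: R = v_x · t = 52.77 × 11.06 = 584 m.

584 m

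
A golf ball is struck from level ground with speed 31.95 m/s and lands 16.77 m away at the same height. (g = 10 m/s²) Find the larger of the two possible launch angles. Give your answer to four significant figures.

85.27°

Level-ground range: R = v₀² sin(2θ)/g ⇒ sin 2θ = R g / v₀² = 16.77×10/31.95² = 0.1643.
2θ = arcsin(0.1643) = 9.4566° or 180° − 9.4566° = 170.5434°.
So θ = 4.728° or θ = 85.27°.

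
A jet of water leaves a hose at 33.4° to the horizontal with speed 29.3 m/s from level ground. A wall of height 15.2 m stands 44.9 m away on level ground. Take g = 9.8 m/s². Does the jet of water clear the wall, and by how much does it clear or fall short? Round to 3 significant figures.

v_x = 29.3 cos 33.4° = 24.46 m/s; v_y0 = 29.3 sin 33.4° = 16.13 m/s.
Time to reach the wall: t = 44.9 / 24.46 = 1.836 s.
Height at that point: y = 16.13×1.836 − 4.900×1.836² = 13.10 m.
That is 15.2 − 13.10 = 2.10 m below the top of the wall, so the jet of water does not clear it.

No — it falls 2.10 m short of clearing the wall.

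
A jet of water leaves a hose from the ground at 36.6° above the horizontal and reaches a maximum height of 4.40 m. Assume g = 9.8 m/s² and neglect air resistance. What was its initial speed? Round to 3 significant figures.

15.6 m/s

At maximum height v_y = 0, so (v₀ sin θ)² = 2 g H.
v₀ sin 36.6° = √(2 × 9.8 × 4.40) = 9.287 m/s.
v₀ = 9.287 / sin 36.6° = 9.287 / 0.5962 = 15.6 m/s.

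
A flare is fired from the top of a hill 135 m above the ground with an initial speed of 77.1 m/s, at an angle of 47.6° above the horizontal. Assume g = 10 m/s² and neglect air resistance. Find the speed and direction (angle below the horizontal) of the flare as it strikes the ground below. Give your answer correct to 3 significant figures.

93.0 m/s at 56.0° below the horizontal

v_x = 77.1 cos 47.6° = 51.99 m/s (constant).
|v_y| at impact = √((56.93)² + 2×10×135) = 77.08 m/s.
Speed = √(51.99² + 77.08²) = 93.0 m/s; angle = arctan(77.08/51.99) = 56.0° below horizontal.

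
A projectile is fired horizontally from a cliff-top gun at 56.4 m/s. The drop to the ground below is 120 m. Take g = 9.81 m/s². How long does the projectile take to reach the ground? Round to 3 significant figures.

The horizontal speed doesn't affect the fall. With v_y0 = 0, h = ½ g t².
t = √(2 × 120 / 9.81) = √24.46 = 4.95 s.

4.95 s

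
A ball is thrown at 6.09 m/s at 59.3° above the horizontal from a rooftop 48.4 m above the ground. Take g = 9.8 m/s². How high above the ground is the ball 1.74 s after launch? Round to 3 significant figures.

42.7 m

v_y0 = 6.09 sin 59.3° = 5.237 m/s.
y(t) = 48.4 + v_y0 t − ½ g t² = 48.4 + 5.237×1.74 − ½×9.8×1.74² = 42.7 m.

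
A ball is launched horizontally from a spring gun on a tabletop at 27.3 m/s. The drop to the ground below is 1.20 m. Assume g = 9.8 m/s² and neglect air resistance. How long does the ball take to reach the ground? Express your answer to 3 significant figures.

0.495 s

The horizontal speed doesn't affect the fall. With v_y0 = 0, h = ½ g t².
t = √(2 × 1.20 / 9.8) = √0.2449 = 0.495 s.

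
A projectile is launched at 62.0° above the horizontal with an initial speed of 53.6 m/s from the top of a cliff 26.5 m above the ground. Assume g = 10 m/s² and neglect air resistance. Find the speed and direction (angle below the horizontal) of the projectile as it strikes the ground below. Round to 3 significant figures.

58.3 m/s at 64.4° below the horizontal

v_x = 53.6 cos 62.0° = 25.16 m/s (constant).
|v_y| at impact = √((47.33)² + 2×10×26.5) = 52.63 m/s.
Speed = √(25.16² + 52.63²) = 58.3 m/s; angle = arctan(52.63/25.16) = 64.4° below horizontal.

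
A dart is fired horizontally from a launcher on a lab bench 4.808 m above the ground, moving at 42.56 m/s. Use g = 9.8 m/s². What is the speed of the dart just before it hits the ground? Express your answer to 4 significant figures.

Fall time: t = √(2 × 4.808 / 9.8) = 0.99057 s.
At impact: v_x = 42.56 m/s (unchanged), v_y = g t = 9.8 × 0.99057 = 9.7076 m/s.
Speed = √(v_x² + v_y²) = √(1811.4 + 94.237) = 43.65 m/s.

43.65 m/s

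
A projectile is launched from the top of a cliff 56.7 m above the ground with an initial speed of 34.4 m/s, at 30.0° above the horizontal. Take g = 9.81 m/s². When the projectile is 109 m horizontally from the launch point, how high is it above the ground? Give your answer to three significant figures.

54.0 m

v_x = 34.4 cos 30.0° = 29.79 m/s, v_y0 = 34.4 sin 30.0° = 17.20 m/s.
Time to reach x = 109 m: t = x / v_x = 109 / 29.79 = 3.659 s.
y = 56.7 + v_y0 t − ½ g t² = 56.7 + 17.20×3.659 − 4.905×3.659² = 54.0 m.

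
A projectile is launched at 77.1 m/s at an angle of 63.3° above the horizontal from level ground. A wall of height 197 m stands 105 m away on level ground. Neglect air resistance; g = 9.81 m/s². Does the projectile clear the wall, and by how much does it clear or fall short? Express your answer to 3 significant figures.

No — it falls 33.3 m short of clearing the wall.

v_x = 77.1 cos 63.3° = 34.64 m/s; v_y0 = 77.1 sin 63.3° = 68.88 m/s.
Time to reach the wall: t = 105 / 34.64 = 3.031 s.
Height at that point: y = 68.88×3.031 − 4.905×3.031² = 163.7 m.
That is 197 − 163.7 = 33.3 m below the top of the wall, so the projectile does not clear it.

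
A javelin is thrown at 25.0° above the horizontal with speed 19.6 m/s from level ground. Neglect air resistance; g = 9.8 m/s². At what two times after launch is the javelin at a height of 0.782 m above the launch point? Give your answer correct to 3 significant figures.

0.100 s and 1.59 s

v_y0 = 19.6 sin 25.0° = 8.283 m/s.
Set y = v_y0 t − ½ g t² = 0.782: 4.900 t² − 8.283 t + 0.782 = 0.
t = [8.283 ± √(68.61 − 15.33)] / 9.8 = (8.283 ± 7.299) / 9.8, giving t = 0.100 s or t = 1.59 s.
So the javelin is at 0.782 m at t = 0.100 s (rising) and t = 1.59 s (falling).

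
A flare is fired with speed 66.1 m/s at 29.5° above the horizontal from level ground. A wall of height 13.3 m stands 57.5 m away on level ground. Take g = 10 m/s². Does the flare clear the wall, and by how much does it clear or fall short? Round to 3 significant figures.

v_x = 66.1 cos 29.5° = 57.53 m/s; v_y0 = 66.1 sin 29.5° = 32.55 m/s.
Time to reach the wall: t = 57.5 / 57.53 = 0.9995 s.
Height at that point: y = 32.55×0.9995 − 5.000×0.9995² = 27.54 m.
That is 27.54 − 13.3 = 14.2 m above the top of the wall, so the flare clears it.

Yes — it clears the wall by 14.2 m.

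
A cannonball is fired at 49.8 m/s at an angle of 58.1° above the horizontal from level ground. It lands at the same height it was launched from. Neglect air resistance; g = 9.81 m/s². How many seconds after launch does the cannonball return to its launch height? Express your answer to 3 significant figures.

Vertical component: v_y = 49.8 sin 58.1° = 42.28 m/s.
For a projectile landing at launch height, time of flight is t = 2 v_y / g = 2 × 42.28 / 9.81 = 8.62 s.

8.62 s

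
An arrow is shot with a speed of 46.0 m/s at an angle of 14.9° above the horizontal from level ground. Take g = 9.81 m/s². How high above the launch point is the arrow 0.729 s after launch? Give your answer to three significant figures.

6.02 m

v_y0 = 46.0 sin 14.9° = 11.83 m/s.
y(t) = v_y0 t − ½ g t² = 11.83×0.729 − 4.905×0.729² = 6.02 m.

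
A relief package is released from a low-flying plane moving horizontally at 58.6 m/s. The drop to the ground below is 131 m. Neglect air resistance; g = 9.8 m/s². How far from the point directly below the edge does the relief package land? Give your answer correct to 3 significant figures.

Initial vertical velocity is zero, so the fall time comes from h = ½ g t²: t = √(2 × 131 / 9.8) = 5.171 s.
Horizontal motion is uniform at 58.6 m/s, so x = 58.6 × 5.171 = 303 m.

303 m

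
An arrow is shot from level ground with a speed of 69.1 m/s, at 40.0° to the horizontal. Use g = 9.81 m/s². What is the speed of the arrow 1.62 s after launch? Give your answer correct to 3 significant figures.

v_x = 69.1 cos 40.0° = 52.93 m/s (constant).
v_y(t) = 69.1 sin 40.0° − g t = 44.42 − 9.81 × 1.62 = 28.53 m/s.
Speed = √(v_x² + v_y²) = √(2802 + 814.0) = 60.1 m/s.

60.1 m/s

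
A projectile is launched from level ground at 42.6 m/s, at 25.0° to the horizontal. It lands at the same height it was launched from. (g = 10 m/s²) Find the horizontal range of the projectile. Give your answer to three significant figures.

139 m

For level ground, R = v₀² sin(2θ) / g.
sin(2 × 25.0°) = sin 50.00° = 0.7660.
R = (42.6)² × 0.7660 / 10 = 139 m.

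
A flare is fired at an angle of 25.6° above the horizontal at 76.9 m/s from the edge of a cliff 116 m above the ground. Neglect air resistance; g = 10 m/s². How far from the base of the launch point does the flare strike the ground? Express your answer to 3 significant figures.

636 m

Components: v_x = 76.9 cos 25.6° = 69.35 m/s, v_y = 76.9 sin 25.6° = 33.23 m/s.
Vertical: 0 = 116 + 33.23 t − ½(10) t² ⇒ 5.000 t² − 33.23 t − 116 = 0.
t = [33.23 + √(1104 + 2320)] / 10.00 = 9.174 s.
Horizontal: R = v_x · t = 69.35 × 9.174 = 636 m.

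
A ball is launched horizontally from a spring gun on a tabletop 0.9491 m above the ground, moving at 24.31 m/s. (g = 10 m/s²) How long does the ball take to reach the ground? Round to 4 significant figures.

0.4357 s

The horizontal speed doesn't affect the fall. With v_y0 = 0, h = ½ g t².
t = √(2 × 0.9491 / 10) = √0.18982 = 0.4357 s.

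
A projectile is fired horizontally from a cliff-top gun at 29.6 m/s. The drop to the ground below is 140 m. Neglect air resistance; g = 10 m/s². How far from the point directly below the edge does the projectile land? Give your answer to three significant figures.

Initial vertical velocity is zero, so the fall time comes from h = ½ g t²: t = √(2 × 140 / 10) = 5.292 s.
Horizontal motion is uniform at 29.6 m/s, so x = 29.6 × 5.292 = 157 m.

157 m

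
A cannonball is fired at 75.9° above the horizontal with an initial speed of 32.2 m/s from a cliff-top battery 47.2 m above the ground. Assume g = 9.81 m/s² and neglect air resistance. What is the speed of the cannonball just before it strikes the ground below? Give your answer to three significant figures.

44.3 m/s

v_x = 32.2 cos 75.9° = 7.844 m/s is unchanged throughout.
For the vertical component, v_y² = v_y0² + 2 g h = (31.23)² + 2×9.81×47.2 = 1901, so |v_y| = 43.60 m/s.
Impact speed = √(v_x² + v_y²) = √(61.53 + 1901) = 44.3 m/s.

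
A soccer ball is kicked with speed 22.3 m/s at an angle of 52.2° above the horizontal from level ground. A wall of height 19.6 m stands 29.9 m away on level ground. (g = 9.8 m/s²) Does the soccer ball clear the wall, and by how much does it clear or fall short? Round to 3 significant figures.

No — it falls 4.50 m short of clearing the wall.

v_x = 22.3 cos 52.2° = 13.67 m/s; v_y0 = 22.3 sin 52.2° = 17.62 m/s.
Time to reach the wall: t = 29.9 / 13.67 = 2.187 s.
Height at that point: y = 17.62×2.187 − 4.900×2.187² = 15.10 m.
That is 19.6 − 15.10 = 4.50 m below the top of the wall, so the soccer ball does not clear it.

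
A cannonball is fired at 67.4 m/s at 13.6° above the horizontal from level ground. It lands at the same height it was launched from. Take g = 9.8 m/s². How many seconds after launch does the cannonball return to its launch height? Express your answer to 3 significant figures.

3.23 s

Vertical component: v_y = 67.4 sin 13.6° = 15.85 m/s.
For a projectile landing at launch height, time of flight is t = 2 v_y / g = 2 × 15.85 / 9.8 = 3.23 s.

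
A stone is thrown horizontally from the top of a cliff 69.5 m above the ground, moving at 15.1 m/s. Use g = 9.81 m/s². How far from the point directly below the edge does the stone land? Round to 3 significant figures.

Initial vertical velocity is zero, so the fall time comes from h = ½ g t²: t = √(2 × 69.5 / 9.81) = 3.764 s.
Horizontal motion is uniform at 15.1 m/s, so x = 15.1 × 3.764 = 56.8 m.

56.8 m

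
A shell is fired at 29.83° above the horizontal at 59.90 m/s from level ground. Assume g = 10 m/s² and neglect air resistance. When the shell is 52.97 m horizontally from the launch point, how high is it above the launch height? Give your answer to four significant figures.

v_x = 59.90 cos 29.83° = 51.964 m/s, v_y0 = 59.90 sin 29.83° = 29.796 m/s.
Time to reach x = 52.97 m: t = x / v_x = 52.97 / 51.964 = 1.0194 s.
y = v_y0 t − ½ g t² = 29.796×1.0194 − 5.000×1.0194² = 25.18 m.

25.18 m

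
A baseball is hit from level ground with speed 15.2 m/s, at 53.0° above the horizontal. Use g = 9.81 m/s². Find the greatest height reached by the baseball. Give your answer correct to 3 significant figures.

7.51 m

Vertical component of launch velocity: v_y = 15.2 sin 53.0° = 12.14 m/s.
At the highest point the vertical velocity is zero, so v_y² = 2 g h_max.
h_max = (12.14)² / (2 × 9.81) = 147.4 / 19.62 = 7.51 m.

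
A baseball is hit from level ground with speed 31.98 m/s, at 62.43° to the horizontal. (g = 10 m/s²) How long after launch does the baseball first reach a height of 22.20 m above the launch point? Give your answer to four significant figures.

0.9384 s

v_y0 = 31.98 sin 62.43° = 28.349 m/s.
Set y = v_y0 t − ½ g t² = 22.20: 5.000 t² − 28.349 t + 22.20 = 0.
t = [28.349 ± √(803.67 − 444.00)] / 10 = (28.349 ± 18.965) / 10, giving t = 0.9384 s or t = 4.731 s.
The baseball is on the way up at the first time, so t = 0.9384 s.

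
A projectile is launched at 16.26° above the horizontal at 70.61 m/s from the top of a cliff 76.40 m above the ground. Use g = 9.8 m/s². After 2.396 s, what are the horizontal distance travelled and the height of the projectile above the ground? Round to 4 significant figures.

x = 162.4 m, y = 95.64 m

v_x = 70.61 cos 16.26° = 67.786 m/s; v_y0 = 70.61 sin 16.26° = 19.771 m/s.
x = v_x t = 67.786 × 2.396 = 162.4 m.
y = 76.40 + v_y0 t − ½ g t² = 95.64 m.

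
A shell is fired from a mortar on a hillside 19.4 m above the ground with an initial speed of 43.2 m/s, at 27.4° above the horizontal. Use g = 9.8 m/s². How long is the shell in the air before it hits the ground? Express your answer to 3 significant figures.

4.87 s

Vertical component: v_y = 43.2 sin 27.4° = 19.88 m/s.
Taking up as positive with launch at y = 19.4 m, landing at y = 0: 0 = 19.4 + 19.88 t − ½(9.8) t².
Solving 4.900 t² − 19.88 t − 19.4 = 0 gives t = [19.88 + √(19.88² + 4·4.900·19.4)] / 9.800 = 4.87 s.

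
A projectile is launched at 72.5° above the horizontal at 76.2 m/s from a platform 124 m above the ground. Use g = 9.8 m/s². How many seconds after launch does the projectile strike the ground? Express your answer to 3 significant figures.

16.4 s

Vertical component: v_y = 76.2 sin 72.5° = 72.67 m/s.
Taking up as positive with launch at y = 124 m, landing at y = 0: 0 = 124 + 72.67 t − ½(9.8) t².
Solving 4.900 t² − 72.67 t − 124 = 0 gives t = [72.67 + √(72.67² + 4·4.900·124)] / 9.800 = 16.4 s.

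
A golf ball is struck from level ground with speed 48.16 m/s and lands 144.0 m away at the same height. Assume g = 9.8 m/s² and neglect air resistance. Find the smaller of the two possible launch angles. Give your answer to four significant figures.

18.74°

Level-ground range: R = v₀² sin(2θ)/g ⇒ sin 2θ = R g / v₀² = 144.0×9.8/48.16² = 0.6084.
2θ = arcsin(0.6084) = 37.474° or 180° − 37.474° = 142.526°.
So θ = 18.74° or θ = 71.26°.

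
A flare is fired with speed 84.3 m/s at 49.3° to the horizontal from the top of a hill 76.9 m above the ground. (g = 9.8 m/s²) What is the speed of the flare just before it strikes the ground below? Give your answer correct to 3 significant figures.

v_x = 84.3 cos 49.3° = 54.97 m/s is unchanged throughout.
For the vertical component, v_y² = v_y0² + 2 g h = (63.91)² + 2×9.8×76.9 = 5592, so |v_y| = 74.78 m/s.
Impact speed = √(v_x² + v_y²) = √(3022 + 5592) = 92.8 m/s.

92.8 m/s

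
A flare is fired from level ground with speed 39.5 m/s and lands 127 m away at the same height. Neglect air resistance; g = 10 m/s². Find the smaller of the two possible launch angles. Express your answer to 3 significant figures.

Level-ground range: R = v₀² sin(2θ)/g ⇒ sin 2θ = R g / v₀² = 127×10/39.5² = 0.8140.
2θ = arcsin(0.8140) = 54.49° or 180° − 54.49° = 125.51°.
So θ = 27.2° or θ = 62.8°.

27.2°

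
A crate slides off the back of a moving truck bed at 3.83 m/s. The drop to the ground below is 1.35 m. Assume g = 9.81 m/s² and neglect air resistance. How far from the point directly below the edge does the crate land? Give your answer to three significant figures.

Initial vertical velocity is zero, so the fall time comes from h = ½ g t²: t = √(2 × 1.35 / 9.81) = 0.5246 s.
Horizontal motion is uniform at 3.83 m/s, so x = 3.83 × 0.5246 = 2.01 m.

2.01 m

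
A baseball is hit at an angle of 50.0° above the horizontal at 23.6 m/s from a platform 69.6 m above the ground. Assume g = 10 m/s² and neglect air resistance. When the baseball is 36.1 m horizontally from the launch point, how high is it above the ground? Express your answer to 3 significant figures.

84.3 m

v_x = 23.6 cos 50.0° = 15.17 m/s, v_y0 = 23.6 sin 50.0° = 18.08 m/s.
Time to reach x = 36.1 m: t = x / v_x = 36.1 / 15.17 = 2.380 s.
y = 69.6 + v_y0 t − ½ g t² = 69.6 + 18.08×2.380 − 5.000×2.380² = 84.3 m.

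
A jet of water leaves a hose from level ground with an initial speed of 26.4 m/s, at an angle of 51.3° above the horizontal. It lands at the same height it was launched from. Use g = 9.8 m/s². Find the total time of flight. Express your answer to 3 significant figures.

4.20 s

Vertical component: v_y = 26.4 sin 51.3° = 20.60 m/s.
For a projectile landing at launch height, time of flight is t = 2 v_y / g = 2 × 20.60 / 9.8 = 4.20 s.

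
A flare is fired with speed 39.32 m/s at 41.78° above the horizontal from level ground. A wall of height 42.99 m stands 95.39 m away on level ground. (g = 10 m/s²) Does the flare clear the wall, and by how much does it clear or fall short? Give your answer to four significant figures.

v_x = 39.32 cos 41.78° = 29.321 m/s; v_y0 = 39.32 sin 41.78° = 26.198 m/s.
Time to reach the wall: t = 95.39 / 29.321 = 3.2533 s.
Height at that point: y = 26.198×3.2533 − 5.000×3.2533² = 32.310 m.
That is 42.99 − 32.310 = 10.68 m below the top of the wall, so the flare does not clear it.

No — it falls 10.68 m short of clearing the wall.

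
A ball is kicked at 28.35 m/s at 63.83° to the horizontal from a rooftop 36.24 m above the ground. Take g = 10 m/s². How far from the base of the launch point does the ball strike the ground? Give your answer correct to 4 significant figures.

78.13 m

Components: v_x = 28.35 cos 63.83° = 12.503 m/s, v_y = 28.35 sin 63.83° = 25.444 m/s.
Vertical: 0 = 36.24 + 25.444 t − ½(10) t² ⇒ 5.000 t² − 25.444 t − 36.24 = 0.
t = [25.444 + √(647.40 + 724.80)] / 10.00 = 6.2487 s.
Horizontal: R = v_x · t = 12.503 × 6.2487 = 78.13 m.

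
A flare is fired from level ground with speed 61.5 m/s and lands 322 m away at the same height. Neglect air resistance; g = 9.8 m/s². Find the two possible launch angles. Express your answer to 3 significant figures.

28.3° and 61.7°

Level-ground range: R = v₀² sin(2θ)/g ⇒ sin 2θ = R g / v₀² = 322×9.8/61.5² = 0.8343.
2θ = arcsin(0.8343) = 56.54° or 180° − 56.54° = 123.46°.
So θ = 28.3° or θ = 61.7°.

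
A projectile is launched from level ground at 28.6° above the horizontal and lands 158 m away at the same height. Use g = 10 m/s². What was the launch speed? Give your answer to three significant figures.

43.4 m/s

On level ground, R = v₀² sin(2θ) / g, so v₀ = √(R g / sin 2θ).
sin(2 × 28.6°) = 0.8406.
v₀ = √(158 × 10 / 0.8406) = √1880 = 43.4 m/s.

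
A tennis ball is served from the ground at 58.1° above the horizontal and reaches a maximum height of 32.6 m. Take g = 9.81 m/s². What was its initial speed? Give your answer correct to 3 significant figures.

29.8 m/s

At maximum height v_y = 0, so (v₀ sin θ)² = 2 g H.
v₀ sin 58.1° = √(2 × 9.81 × 32.6) = 25.29 m/s.
v₀ = 25.29 / sin 58.1° = 25.29 / 0.8490 = 29.8 m/s.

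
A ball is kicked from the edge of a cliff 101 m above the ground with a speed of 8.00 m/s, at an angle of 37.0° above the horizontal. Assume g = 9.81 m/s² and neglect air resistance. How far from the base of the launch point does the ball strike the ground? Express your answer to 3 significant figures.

32.3 m

Components: v_x = 8.00 cos 37.0° = 6.389 m/s, v_y = 8.00 sin 37.0° = 4.815 m/s.
Vertical: 0 = 101 + 4.815 t − ½(9.81) t² ⇒ 4.905 t² − 4.815 t − 101 = 0.
t = [4.815 + √(23.18 + 1982)] / 9.810 = 5.055 s.
Horizontal: R = v_x · t = 6.389 × 5.055 = 32.3 m.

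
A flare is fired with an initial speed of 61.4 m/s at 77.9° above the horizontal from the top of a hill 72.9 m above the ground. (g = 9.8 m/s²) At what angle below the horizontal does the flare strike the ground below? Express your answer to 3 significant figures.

79.7°

v_x = 61.4 cos 77.9° = 12.87 m/s.
At impact |v_y| = √(v_y0² + 2 g h) = √(60.04² + 2×9.8×72.9) = 70.95 m/s.
Angle below horizontal = arctan(|v_y| / v_x) = arctan(70.95 / 12.87) = 79.7°.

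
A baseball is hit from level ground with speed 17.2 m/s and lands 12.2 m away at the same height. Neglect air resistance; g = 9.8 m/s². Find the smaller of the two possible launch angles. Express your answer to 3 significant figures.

11.9°

Level-ground range: R = v₀² sin(2θ)/g ⇒ sin 2θ = R g / v₀² = 12.2×9.8/17.2² = 0.4041.
2θ = arcsin(0.4041) = 23.83° or 180° − 23.83° = 156.17°.
So θ = 11.9° or θ = 78.1°.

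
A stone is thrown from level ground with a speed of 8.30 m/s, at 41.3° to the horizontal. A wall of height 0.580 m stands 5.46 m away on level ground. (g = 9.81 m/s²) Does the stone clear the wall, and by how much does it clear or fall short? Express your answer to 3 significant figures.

v_x = 8.30 cos 41.3° = 6.235 m/s; v_y0 = 8.30 sin 41.3° = 5.478 m/s.
Time to reach the wall: t = 5.46 / 6.235 = 0.8757 s.
Height at that point: y = 5.478×0.8757 − 4.905×0.8757² = 1.036 m.
That is 1.036 − 0.580 = 0.456 m above the top of the wall, so the stone clears it.

Yes — it clears the wall by 0.456 m.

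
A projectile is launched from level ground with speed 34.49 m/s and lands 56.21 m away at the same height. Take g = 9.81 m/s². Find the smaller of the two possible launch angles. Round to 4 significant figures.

Level-ground range: R = v₀² sin(2θ)/g ⇒ sin 2θ = R g / v₀² = 56.21×9.81/34.49² = 0.4635.
2θ = arcsin(0.4635) = 27.613° or 180° − 27.613° = 152.387°.
So θ = 13.81° or θ = 76.19°.

13.81°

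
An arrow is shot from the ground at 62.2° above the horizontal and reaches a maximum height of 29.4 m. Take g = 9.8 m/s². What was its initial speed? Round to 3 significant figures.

27.1 m/s

At maximum height v_y = 0, so (v₀ sin θ)² = 2 g H.
v₀ sin 62.2° = √(2 × 9.8 × 29.4) = 24.00 m/s.
v₀ = 24.00 / sin 62.2° = 24.00 / 0.8846 = 27.1 m/s.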